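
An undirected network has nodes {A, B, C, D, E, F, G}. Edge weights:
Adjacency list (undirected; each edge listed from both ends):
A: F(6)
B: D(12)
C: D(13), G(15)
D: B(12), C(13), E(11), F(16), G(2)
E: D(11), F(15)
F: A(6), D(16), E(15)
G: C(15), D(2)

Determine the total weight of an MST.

Kruskal's algorithm — process edges by increasing weight (ties by edge label):
D–G (2): add — endpoints in different components.
A–F (6): add — endpoints in different components.
D–E (11): add — endpoints in different components.
B–D (12): add — endpoints in different components.
C–D (13): add — endpoints in different components.
C–G (15): skip — C and G already connected.
E–F (15): add — endpoints in different components.
MST edges: D–G, A–F, D–E, B–D, C–D, E–F; total weight 2+6+11+12+13+15 = 59.

59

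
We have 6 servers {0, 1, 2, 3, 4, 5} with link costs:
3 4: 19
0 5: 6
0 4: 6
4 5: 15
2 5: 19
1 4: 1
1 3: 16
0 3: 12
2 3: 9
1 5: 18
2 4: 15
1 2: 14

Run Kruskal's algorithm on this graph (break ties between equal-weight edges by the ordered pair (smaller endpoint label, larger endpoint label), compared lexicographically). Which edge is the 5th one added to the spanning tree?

Sort edges by weight, then run Kruskal:
1 4 (1): add. Components now {0} {1,4} {2} {3} {5}
0 4 (6): add. Components now {0,1,4} {2} {3} {5}
0 5 (6): add. Components now {0,1,4,5} {2} {3}
2 3 (9): add. Components now {0,1,4,5} {2,3}
0 3 (12): add. Components now {0,1,2,3,4,5}
The 5th edge added is 0 3.

0-3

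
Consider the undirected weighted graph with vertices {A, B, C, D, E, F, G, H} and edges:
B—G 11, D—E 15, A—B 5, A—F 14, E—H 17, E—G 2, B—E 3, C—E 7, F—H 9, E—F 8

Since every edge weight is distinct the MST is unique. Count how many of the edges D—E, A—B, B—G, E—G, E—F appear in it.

4

Sort edges by weight, then run Kruskal:
E—G (2): add — endpoints in different components.
B—E (3): add — endpoints in different components.
A—B (5): add — endpoints in different components.
C—E (7): add — endpoints in different components.
E—F (8): add — endpoints in different components.
F—H (9): add — endpoints in different components.
B—G (11): skip — B and G already connected.
A—F (14): skip — A and F already connected.
D—E (15): add — endpoints in different components.
MST edge set: {E—G, B—E, A—B, C—E, E—F, F—H, D—E}.
Of the listed edges, {D—E, A—B, E—G, E—F} are in the MST → 4.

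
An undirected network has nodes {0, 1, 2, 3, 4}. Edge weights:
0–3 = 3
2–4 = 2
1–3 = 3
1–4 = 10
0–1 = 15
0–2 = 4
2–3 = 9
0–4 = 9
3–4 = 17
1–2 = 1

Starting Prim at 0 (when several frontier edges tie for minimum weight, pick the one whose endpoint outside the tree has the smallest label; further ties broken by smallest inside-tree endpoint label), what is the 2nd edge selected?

1-3

Prim, starting at 0.
Step 1: cheapest edge leaving the tree is 0–3 (3); add 3.
Step 2: cheapest edge leaving the tree is 1–3 (3); add 1.
Step 3: cheapest edge leaving the tree is 1–2 (1); add 2.
Step 4: cheapest edge leaving the tree is 2–4 (2); add 4.
The 2nd edge added is 1–3.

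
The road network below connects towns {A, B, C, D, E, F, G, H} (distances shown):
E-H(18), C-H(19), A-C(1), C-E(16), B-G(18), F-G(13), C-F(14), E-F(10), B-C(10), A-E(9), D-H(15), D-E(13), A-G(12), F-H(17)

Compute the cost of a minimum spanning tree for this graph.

Prim, starting at A.
Step 1: cheapest edge leaving the tree is A-C (1); add C.
Step 2: cheapest edge leaving the tree is A-E (9); add E.
Step 3: cheapest edge leaving the tree is B-C (10); add B.
Step 4: cheapest edge leaving the tree is E-F (10); add F.
Step 5: cheapest edge leaving the tree is A-G (12); add G.
Step 6: cheapest edge leaving the tree is D-E (13); add D.
Step 7: cheapest edge leaving the tree is D-H (15); add H.
MST edges: A-C, A-E, B-C, E-F, A-G, D-E, D-H; total weight 1+9+10+10+12+13+15 = 70.

70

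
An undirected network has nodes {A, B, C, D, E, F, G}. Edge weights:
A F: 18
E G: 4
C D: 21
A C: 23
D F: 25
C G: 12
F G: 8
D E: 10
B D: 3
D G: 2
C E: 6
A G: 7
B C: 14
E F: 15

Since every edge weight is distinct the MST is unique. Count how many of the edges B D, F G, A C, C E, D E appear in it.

3

Sort edges by weight, then run Kruskal:
D G (2): add — endpoints in different components.
B D (3): add — endpoints in different components.
E G (4): add — endpoints in different components.
C E (6): add — endpoints in different components.
A G (7): add — endpoints in different components.
F G (8): add — endpoints in different components.
MST edge set: {D G, B D, E G, C E, A G, F G}.
Of the listed edges, {B D, F G, C E} are in the MST → 3.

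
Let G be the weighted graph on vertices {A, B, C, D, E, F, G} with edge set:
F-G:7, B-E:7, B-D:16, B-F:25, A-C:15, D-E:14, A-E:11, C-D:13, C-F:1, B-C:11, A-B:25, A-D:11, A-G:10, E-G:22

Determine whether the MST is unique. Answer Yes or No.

No

Kruskal: consider edges lightest-first.
C-F (1): add — endpoints in different components.
B-E (7): add — endpoints in different components.
F-G (7): add — endpoints in different components.
A-G (10): add — endpoints in different components.
A-D (11): add — endpoints in different components.
A-E (11): add — endpoints in different components.
Non-tree edge B-C has weight 11, equal to the heaviest edge on its tree cycle — swapping gives another MST of the same weight. Not unique.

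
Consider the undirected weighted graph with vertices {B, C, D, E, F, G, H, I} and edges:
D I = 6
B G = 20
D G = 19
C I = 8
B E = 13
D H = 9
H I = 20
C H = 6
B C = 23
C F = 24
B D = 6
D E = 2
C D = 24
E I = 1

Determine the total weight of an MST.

Prim, starting at E.
Step 1: frontier [E I 1, D E 2, B E 13] → take E I (1); add I.
Step 2: frontier [D E 2, B E 13, D I 6, C I 8, H I 20] → take D E (2); add D.
Step 3: frontier [B D 6, D H 9, D G 19, C D 24, B E 13, C I 8, H I 20] → take B D (6); add B.
Step 4: frontier [B G 20, B C 23, D H 9, D G 19, C D 24, C I 8, H I 20] → take C I (8); add C.
Step 5: frontier [B G 20, C H 6, C F 24, D H 9, D G 19, H I 20] → take C H (6); add H.
Step 6: frontier [B G 20, C F 24, D G 19] → take D G (19); add G.
Step 7: frontier [C F 24] → take C F (24); add F.
MST edges: E I, D E, B D, C I, C H, D G, C F; total weight 1+2+6+8+6+19+24 = 66.

66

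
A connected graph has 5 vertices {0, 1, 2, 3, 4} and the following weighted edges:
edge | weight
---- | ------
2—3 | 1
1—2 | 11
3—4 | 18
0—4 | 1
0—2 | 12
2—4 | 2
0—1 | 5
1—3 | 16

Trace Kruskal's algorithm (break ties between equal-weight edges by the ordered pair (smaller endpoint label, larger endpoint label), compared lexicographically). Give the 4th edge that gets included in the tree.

Sort edges by weight, then run Kruskal:
0—4 (1): add. Components now {0,4} {1} {2} {3}
2—3 (1): add. Components now {0,4} {1} {2,3}
2—4 (2): add. Components now {0,2,3,4} {1}
0—1 (5): add. Components now {0,1,2,3,4}
The 4th edge added is 0—1.

0-1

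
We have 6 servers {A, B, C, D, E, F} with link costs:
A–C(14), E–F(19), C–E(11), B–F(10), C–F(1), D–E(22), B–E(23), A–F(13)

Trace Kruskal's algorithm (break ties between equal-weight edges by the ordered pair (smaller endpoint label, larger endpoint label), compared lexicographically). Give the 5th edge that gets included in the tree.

D-E

Sort edges by weight, then run Kruskal:
C–F (1): add. Components now {A} {B} {C,F} {D} {E}
B–F (10): add. Components now {A} {B,C,F} {D} {E}
C–E (11): add. Components now {A} {B,C,E,F} {D}
A–F (13): add. Components now {A,B,C,E,F} {D}
A–C (14): skip — A and C already connected.
E–F (19): skip — E and F already connected.
D–E (22): add. Components now {A,B,C,D,E,F}
The 5th edge added is D–E.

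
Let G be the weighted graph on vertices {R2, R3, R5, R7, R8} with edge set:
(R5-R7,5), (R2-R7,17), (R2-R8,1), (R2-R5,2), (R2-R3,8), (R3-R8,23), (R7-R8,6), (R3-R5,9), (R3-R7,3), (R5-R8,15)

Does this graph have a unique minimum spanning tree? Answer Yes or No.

Yes

Kruskal's algorithm — process edges by increasing weight (ties by edge label):
R2-R8 (1): add — endpoints in different components.
R2-R5 (2): add — endpoints in different components.
R3-R7 (3): add — endpoints in different components.
R5-R7 (5): add — endpoints in different components.
Every non-tree edge has weight strictly greater than the heaviest edge on the tree path between its endpoints, so the MST is unique.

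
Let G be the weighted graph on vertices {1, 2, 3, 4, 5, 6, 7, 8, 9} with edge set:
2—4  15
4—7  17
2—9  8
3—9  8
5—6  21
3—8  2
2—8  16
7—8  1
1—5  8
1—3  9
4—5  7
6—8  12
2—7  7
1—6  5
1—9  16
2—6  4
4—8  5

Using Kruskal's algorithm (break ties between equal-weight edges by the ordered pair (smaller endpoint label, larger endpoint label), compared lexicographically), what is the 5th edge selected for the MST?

Kruskal: consider edges lightest-first.
7—8 (1): add — endpoints in different components.
3—8 (2): add — endpoints in different components.
2—6 (4): add — endpoints in different components.
1—6 (5): add — endpoints in different components.
4—8 (5): add — endpoints in different components.
2—7 (7): add — endpoints in different components.
4—5 (7): add — endpoints in different components.
1—5 (8): skip — 1 and 5 already connected.
2—9 (8): add — endpoints in different components.
The 5th edge added is 4—8.

4-8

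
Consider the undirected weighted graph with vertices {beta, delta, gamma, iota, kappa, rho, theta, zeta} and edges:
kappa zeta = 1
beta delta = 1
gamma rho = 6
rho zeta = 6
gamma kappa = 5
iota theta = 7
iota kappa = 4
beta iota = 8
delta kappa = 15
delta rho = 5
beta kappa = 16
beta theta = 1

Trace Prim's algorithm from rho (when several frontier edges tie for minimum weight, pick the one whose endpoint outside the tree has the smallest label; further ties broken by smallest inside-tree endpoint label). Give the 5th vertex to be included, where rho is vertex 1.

gamma

Prim, starting at rho.
Step 1: frontier [delta rho 5, gamma rho 6, rho zeta 6] → take delta rho (5); add delta.
Step 2: frontier [beta delta 1, delta kappa 15, gamma rho 6, rho zeta 6] → take beta delta (1); add beta.
Step 3: frontier [beta theta 1, beta iota 8, beta kappa 16, delta kappa 15, gamma rho 6, rho zeta 6] → take beta theta (1); add theta.
Step 4: frontier [beta iota 8, beta kappa 16, delta kappa 15, gamma rho 6, rho zeta 6, iota theta 7] → take gamma rho (6); add gamma.
Step 5: frontier [beta iota 8, beta kappa 16, delta kappa 15, gamma kappa 5, rho zeta 6, iota theta 7] → take gamma kappa (5); add kappa.
Step 6: frontier [beta iota 8, kappa zeta 1, iota kappa 4, rho zeta 6, iota theta 7] → take kappa zeta (1); add zeta.
Step 7: frontier [beta iota 8, iota kappa 4, iota theta 7] → take iota kappa (4); add iota.
Vertex order: rho, delta, beta, theta, gamma, kappa, zeta, iota. The 5th vertex is gamma.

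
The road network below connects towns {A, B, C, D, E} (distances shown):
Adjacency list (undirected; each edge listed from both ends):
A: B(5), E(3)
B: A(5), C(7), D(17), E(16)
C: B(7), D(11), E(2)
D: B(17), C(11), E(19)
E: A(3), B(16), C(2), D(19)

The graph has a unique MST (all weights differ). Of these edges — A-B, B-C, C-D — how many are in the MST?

Kruskal: consider edges lightest-first.
C-E (2): add. Components now {A} {B} {C,E} {D}
A-E (3): add. Components now {A,C,E} {B} {D}
A-B (5): add. Components now {A,B,C,E} {D}
B-C (7): skip — B and C already connected.
C-D (11): add. Components now {A,B,C,D,E}
MST edge set: {C-E, A-E, A-B, C-D}.
Of the listed edges, {A-B, C-D} are in the MST → 2.

2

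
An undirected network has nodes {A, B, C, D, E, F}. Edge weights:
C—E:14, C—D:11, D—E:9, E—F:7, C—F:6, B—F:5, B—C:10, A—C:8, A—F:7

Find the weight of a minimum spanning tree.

34

Grow the tree from C using Prim:
Step 1: frontier [C—F 6, A—C 8, B—C 10, C—D 11, C—E 14] → take C—F (6); add F.
Step 2: frontier [A—C 8, B—C 10, C—D 11, C—E 14, B—F 5, A—F 7, E—F 7] → take B—F (5); add B.
Step 3: frontier [A—C 8, C—D 11, C—E 14, A—F 7, E—F 7] → take A—F (7); add A.
Step 4: frontier [C—D 11, C—E 14, E—F 7] → take E—F (7); add E.
Step 5: frontier [C—D 11, D—E 9] → take D—E (9); add D.
MST edges: C—F, B—F, A—F, E—F, D—E; total weight 6+5+7+7+9 = 34.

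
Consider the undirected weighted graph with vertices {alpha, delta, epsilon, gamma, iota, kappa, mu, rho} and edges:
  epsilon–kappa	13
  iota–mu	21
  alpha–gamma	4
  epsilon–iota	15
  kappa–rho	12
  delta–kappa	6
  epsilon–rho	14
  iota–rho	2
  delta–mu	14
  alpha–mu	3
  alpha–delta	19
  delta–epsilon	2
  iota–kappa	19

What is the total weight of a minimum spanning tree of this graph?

Prim's algorithm from epsilon:
Step 1: cheapest edge leaving the tree is delta–epsilon (2); add delta.
Step 2: cheapest edge leaving the tree is delta–kappa (6); add kappa.
Step 3: cheapest edge leaving the tree is kappa–rho (12); add rho.
Step 4: cheapest edge leaving the tree is iota–rho (2); add iota.
Step 5: cheapest edge leaving the tree is delta–mu (14); add mu.
Step 6: cheapest edge leaving the tree is alpha–mu (3); add alpha.
Step 7: cheapest edge leaving the tree is alpha–gamma (4); add gamma.
MST edges: delta–epsilon, delta–kappa, kappa–rho, iota–rho, delta–mu, alpha–mu, alpha–gamma; total weight 2+6+12+2+14+3+4 = 43.

43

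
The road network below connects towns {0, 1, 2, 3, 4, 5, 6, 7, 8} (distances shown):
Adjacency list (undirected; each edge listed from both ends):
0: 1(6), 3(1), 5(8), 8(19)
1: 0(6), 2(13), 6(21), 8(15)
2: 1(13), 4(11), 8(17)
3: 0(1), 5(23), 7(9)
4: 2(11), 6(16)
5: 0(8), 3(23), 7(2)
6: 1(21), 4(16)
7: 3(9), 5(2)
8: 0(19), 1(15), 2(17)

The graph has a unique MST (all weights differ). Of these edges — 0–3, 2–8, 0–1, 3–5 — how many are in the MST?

Kruskal's algorithm — process edges by increasing weight (ties by edge label):
0–3 (1): add — endpoints in different components.
5–7 (2): add — endpoints in different components.
0–1 (6): add — endpoints in different components.
0–5 (8): add — endpoints in different components.
3–7 (9): skip — 3 and 7 already connected.
2–4 (11): add — endpoints in different components.
1–2 (13): add — endpoints in different components.
1–8 (15): add — endpoints in different components.
4–6 (16): add — endpoints in different components.
MST edge set: {0–3, 5–7, 0–1, 0–5, 2–4, 1–2, 1–8, 4–6}.
Of the listed edges, {0–3, 0–1} are in the MST → 2.

2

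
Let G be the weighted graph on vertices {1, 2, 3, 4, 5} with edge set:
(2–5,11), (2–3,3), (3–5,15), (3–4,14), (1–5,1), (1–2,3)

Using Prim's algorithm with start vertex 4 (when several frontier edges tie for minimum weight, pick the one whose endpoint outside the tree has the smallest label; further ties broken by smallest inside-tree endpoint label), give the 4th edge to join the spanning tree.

1-5

Prim's algorithm from 4:
Step 1: cheapest edge leaving the tree is 3–4 (14); add 3.
Step 2: cheapest edge leaving the tree is 2–3 (3); add 2.
Step 3: cheapest edge leaving the tree is 1–2 (3); add 1.
Step 4: cheapest edge leaving the tree is 1–5 (1); add 5.
The 4th edge added is 1–5.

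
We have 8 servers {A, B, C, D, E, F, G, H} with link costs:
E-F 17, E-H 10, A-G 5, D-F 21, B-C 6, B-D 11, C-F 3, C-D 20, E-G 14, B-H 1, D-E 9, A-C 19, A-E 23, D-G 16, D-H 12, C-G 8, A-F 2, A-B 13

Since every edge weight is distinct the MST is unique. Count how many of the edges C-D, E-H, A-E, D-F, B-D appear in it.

Kruskal: consider edges lightest-first.
B-H (1): add — endpoints in different components.
A-F (2): add — endpoints in different components.
C-F (3): add — endpoints in different components.
A-G (5): add — endpoints in different components.
B-C (6): add — endpoints in different components.
C-G (8): skip — C and G already connected.
D-E (9): add — endpoints in different components.
E-H (10): add — endpoints in different components.
MST edge set: {B-H, A-F, C-F, A-G, B-C, D-E, E-H}.
Of the listed edges, {E-H} are in the MST → 1.

1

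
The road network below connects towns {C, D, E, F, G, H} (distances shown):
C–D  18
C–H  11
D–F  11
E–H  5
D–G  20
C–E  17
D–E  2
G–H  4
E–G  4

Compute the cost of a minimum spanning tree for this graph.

Sort edges by weight, then run Kruskal:
D–E (2): add — endpoints in different components.
E–G (4): add — endpoints in different components.
G–H (4): add — endpoints in different components.
E–H (5): skip — E and H already connected.
C–H (11): add — endpoints in different components.
D–F (11): add — endpoints in different components.
MST edges: D–E, E–G, G–H, C–H, D–F; total weight 2+4+4+11+11 = 32.

32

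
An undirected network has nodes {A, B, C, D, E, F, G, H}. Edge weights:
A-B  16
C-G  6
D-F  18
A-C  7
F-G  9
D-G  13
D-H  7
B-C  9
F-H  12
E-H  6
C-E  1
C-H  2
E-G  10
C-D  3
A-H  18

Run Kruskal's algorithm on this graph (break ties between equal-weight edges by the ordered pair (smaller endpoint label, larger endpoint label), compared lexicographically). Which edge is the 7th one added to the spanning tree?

F-G

Kruskal: consider edges lightest-first.
C-E (1): add — endpoints in different components.
C-H (2): add — endpoints in different components.
C-D (3): add — endpoints in different components.
C-G (6): add — endpoints in different components.
E-H (6): skip — E and H already connected.
A-C (7): add — endpoints in different components.
D-H (7): skip — D and H already connected.
B-C (9): add — endpoints in different components.
F-G (9): add — endpoints in different components.
The 7th edge added is F-G.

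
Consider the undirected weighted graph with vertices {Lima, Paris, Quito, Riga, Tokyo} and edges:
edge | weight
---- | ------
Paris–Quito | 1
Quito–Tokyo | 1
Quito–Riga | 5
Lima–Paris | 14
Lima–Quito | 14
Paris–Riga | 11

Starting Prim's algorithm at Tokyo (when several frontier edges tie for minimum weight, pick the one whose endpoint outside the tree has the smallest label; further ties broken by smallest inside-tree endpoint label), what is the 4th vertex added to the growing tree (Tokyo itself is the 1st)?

Prim's algorithm from Tokyo:
Step 1: frontier [Quito–Tokyo 1] → take Quito–Tokyo (1); add Quito.
Step 2: frontier [Paris–Quito 1, Quito–Riga 5, Lima–Quito 14] → take Paris–Quito (1); add Paris.
Step 3: frontier [Paris–Riga 11, Lima–Paris 14, Quito–Riga 5, Lima–Quito 14] → take Quito–Riga (5); add Riga.
Step 4: frontier [Lima–Paris 14, Lima–Quito 14] → take Lima–Paris (14); add Lima.
Vertex order: Tokyo, Quito, Paris, Riga, Lima. The 4th vertex is Riga.

Riga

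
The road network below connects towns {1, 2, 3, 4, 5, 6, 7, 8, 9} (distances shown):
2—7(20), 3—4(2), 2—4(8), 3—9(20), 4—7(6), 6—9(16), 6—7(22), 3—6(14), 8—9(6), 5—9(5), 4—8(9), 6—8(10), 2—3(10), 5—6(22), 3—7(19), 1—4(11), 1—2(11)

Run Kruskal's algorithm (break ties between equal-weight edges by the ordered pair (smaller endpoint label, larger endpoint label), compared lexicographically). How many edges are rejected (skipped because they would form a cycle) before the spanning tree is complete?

1

Kruskal: consider edges lightest-first.
3—4 (2): add — endpoints in different components.
5—9 (5): add — endpoints in different components.
4—7 (6): add — endpoints in different components.
8—9 (6): add — endpoints in different components.
2—4 (8): add — endpoints in different components.
4—8 (9): add — endpoints in different components.
2—3 (10): skip — 2 and 3 already connected.
6—8 (10): add — endpoints in different components.
1—2 (11): add — endpoints in different components.
Edges rejected before the tree was complete: 1.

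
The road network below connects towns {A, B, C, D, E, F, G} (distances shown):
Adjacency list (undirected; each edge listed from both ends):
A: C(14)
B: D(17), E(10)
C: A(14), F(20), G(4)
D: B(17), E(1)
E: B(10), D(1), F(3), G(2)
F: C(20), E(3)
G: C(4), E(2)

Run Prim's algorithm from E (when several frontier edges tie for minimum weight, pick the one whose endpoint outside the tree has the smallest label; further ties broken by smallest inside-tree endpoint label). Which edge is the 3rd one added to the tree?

E-F

Prim's algorithm from E:
Step 1: cheapest edge leaving the tree is D E (1); add D.
Step 2: cheapest edge leaving the tree is E G (2); add G.
Step 3: cheapest edge leaving the tree is E F (3); add F.
Step 4: cheapest edge leaving the tree is C G (4); add C.
Step 5: cheapest edge leaving the tree is B E (10); add B.
Step 6: cheapest edge leaving the tree is A C (14); add A.
The 3rd edge added is E F.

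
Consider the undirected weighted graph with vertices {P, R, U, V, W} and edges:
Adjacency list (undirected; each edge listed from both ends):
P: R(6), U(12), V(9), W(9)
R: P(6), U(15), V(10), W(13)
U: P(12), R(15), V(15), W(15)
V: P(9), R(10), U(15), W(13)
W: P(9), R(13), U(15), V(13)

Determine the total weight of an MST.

36

Kruskal's algorithm — process edges by increasing weight (ties by edge label):
P—R (6): add — endpoints in different components.
P—V (9): add — endpoints in different components.
P—W (9): add — endpoints in different components.
R—V (10): skip — R and V already connected.
P—U (12): add — endpoints in different components.
MST edges: P—R, P—V, P—W, P—U; total weight 6+9+9+12 = 36.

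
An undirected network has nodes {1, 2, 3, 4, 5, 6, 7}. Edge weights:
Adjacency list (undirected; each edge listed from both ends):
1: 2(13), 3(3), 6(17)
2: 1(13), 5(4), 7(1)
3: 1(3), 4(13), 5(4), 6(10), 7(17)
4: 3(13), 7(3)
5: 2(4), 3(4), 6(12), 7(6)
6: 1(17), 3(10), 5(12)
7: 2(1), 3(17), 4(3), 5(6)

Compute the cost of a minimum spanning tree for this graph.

Kruskal: consider edges lightest-first.
2—7 (1): add. Components now {1} {2,7} {3} {4} {5} {6}
1—3 (3): add. Components now {1,3} {2,7} {4} {5} {6}
4—7 (3): add. Components now {1,3} {2,4,7} {5} {6}
2—5 (4): add. Components now {1,3} {2,4,5,7} {6}
3—5 (4): add. Components now {1,2,3,4,5,7} {6}
5—7 (6): skip — 5 and 7 already connected.
3—6 (10): add. Components now {1,2,3,4,5,6,7}
MST edges: 2—7, 1—3, 4—7, 2—5, 3—5, 3—6; total weight 1+3+3+4+4+10 = 25.

25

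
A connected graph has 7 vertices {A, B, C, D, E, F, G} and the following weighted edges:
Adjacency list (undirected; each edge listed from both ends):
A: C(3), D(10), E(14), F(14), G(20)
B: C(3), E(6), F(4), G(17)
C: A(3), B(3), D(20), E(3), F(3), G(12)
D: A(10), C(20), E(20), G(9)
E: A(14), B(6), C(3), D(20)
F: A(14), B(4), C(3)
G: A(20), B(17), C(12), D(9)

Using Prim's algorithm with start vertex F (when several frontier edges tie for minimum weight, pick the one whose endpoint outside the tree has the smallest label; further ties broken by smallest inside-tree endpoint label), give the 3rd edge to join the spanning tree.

Prim, starting at F.
Step 1: cheapest edge leaving the tree is C F (3); add C.
Step 2: cheapest edge leaving the tree is A C (3); add A.
Step 3: cheapest edge leaving the tree is B C (3); add B.
Step 4: cheapest edge leaving the tree is C E (3); add E.
Step 5: cheapest edge leaving the tree is A D (10); add D.
Step 6: cheapest edge leaving the tree is D G (9); add G.
The 3rd edge added is B C.

B-C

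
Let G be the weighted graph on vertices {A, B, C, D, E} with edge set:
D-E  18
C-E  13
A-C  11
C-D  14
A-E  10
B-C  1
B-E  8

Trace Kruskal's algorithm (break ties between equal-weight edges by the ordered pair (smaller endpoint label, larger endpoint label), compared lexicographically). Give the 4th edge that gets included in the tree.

C-D

Kruskal's algorithm — process edges by increasing weight (ties by edge label):
B-C (1): add. Components now {A} {B,C} {D} {E}
B-E (8): add. Components now {A} {B,C,E} {D}
A-E (10): add. Components now {A,B,C,E} {D}
A-C (11): skip — A and C already connected.
C-E (13): skip — C and E already connected.
C-D (14): add. Components now {A,B,C,D,E}
The 4th edge added is C-D.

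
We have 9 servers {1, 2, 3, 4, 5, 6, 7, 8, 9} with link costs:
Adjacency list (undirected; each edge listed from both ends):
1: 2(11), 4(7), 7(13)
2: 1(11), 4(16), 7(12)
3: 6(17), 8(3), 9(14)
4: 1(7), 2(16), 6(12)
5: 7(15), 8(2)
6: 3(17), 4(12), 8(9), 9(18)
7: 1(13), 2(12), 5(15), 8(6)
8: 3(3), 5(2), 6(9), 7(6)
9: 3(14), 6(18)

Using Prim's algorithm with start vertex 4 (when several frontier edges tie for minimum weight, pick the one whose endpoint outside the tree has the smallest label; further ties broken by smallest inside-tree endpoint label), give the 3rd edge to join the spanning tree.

Prim's algorithm from 4:
Step 1: frontier [1—4 7, 4—6 12, 2—4 16] → take 1—4 (7); add 1.
Step 2: frontier [1—2 11, 1—7 13, 4—6 12, 2—4 16] → take 1—2 (11); add 2.
Step 3: frontier [1—7 13, 2—7 12, 4—6 12] → take 4—6 (12); add 6.
Step 4: frontier [1—7 13, 2—7 12, 6—8 9, 3—6 17, 6—9 18] → take 6—8 (9); add 8.
Step 5: frontier [1—7 13, 2—7 12, 3—6 17, 6—9 18, 5—8 2, 3—8 3, 7—8 6] → take 5—8 (2); add 5.
Step 6: frontier [1—7 13, 2—7 12, 5—7 15, 3—6 17, 6—9 18, 3—8 3, 7—8 6] → take 3—8 (3); add 3.
Step 7: frontier [1—7 13, 2—7 12, 3—9 14, 5—7 15, 6—9 18, 7—8 6] → take 7—8 (6); add 7.
Step 8: frontier [3—9 14, 6—9 18] → take 3—9 (14); add 9.
The 3rd edge added is 4—6.

4-6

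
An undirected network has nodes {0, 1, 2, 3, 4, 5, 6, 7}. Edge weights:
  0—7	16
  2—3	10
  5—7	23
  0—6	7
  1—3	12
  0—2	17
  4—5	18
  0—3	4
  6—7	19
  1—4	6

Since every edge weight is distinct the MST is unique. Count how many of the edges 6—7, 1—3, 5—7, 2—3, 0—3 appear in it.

Kruskal: consider edges lightest-first.
0—3 (4): add — endpoints in different components.
1—4 (6): add — endpoints in different components.
0—6 (7): add — endpoints in different components.
2—3 (10): add — endpoints in different components.
1—3 (12): add — endpoints in different components.
0—7 (16): add — endpoints in different components.
0—2 (17): skip — 0 and 2 already connected.
4—5 (18): add — endpoints in different components.
MST edge set: {0—3, 1—4, 0—6, 2—3, 1—3, 0—7, 4—5}.
Of the listed edges, {1—3, 2—3, 0—3} are in the MST → 3.

3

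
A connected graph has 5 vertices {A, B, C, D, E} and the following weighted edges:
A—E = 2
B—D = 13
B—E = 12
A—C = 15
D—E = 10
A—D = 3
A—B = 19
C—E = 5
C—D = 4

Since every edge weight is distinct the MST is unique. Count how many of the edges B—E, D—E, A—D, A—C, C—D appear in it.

Sort edges by weight, then run Kruskal:
A—E (2): add — endpoints in different components.
A—D (3): add — endpoints in different components.
C—D (4): add — endpoints in different components.
C—E (5): skip — C and E already connected.
D—E (10): skip — D and E already connected.
B—E (12): add — endpoints in different components.
MST edge set: {A—E, A—D, C—D, B—E}.
Of the listed edges, {B—E, A—D, C—D} are in the MST → 3.

3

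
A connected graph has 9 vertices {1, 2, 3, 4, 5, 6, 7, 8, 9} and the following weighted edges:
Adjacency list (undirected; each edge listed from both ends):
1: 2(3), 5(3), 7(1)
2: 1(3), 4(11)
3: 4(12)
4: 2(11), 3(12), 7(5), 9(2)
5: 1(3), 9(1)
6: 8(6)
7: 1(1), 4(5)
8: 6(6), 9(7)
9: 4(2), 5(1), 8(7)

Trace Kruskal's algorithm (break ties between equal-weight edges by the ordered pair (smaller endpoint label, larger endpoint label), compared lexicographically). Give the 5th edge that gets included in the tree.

Kruskal's algorithm — process edges by increasing weight (ties by edge label):
1-7 (1): add — endpoints in different components.
5-9 (1): add — endpoints in different components.
4-9 (2): add — endpoints in different components.
1-2 (3): add — endpoints in different components.
1-5 (3): add — endpoints in different components.
4-7 (5): skip — 4 and 7 already connected.
6-8 (6): add — endpoints in different components.
8-9 (7): add — endpoints in different components.
2-4 (11): skip — 2 and 4 already connected.
3-4 (12): add — endpoints in different components.
The 5th edge added is 1-5.

1-5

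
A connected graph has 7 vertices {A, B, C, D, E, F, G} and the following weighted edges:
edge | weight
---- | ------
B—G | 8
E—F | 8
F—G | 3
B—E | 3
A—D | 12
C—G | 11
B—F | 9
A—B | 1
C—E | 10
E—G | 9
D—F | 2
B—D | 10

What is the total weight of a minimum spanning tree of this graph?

Kruskal's algorithm — process edges by increasing weight (ties by edge label):
A—B (1): add. Components now {A,B} {C} {D} {E} {F} {G}
D—F (2): add. Components now {A,B} {C} {D,F} {E} {G}
B—E (3): add. Components now {A,B,E} {C} {D,F} {G}
F—G (3): add. Components now {A,B,E} {C} {D,F,G}
B—G (8): add. Components now {A,B,D,E,F,G} {C}
E—F (8): skip — E and F already connected.
B—F (9): skip — B and F already connected.
E—G (9): skip — E and G already connected.
B—D (10): skip — B and D already connected.
C—E (10): add. Components now {A,B,C,D,E,F,G}
MST edges: A—B, D—F, B—E, F—G, B—G, C—E; total weight 1+2+3+3+8+10 = 27.

27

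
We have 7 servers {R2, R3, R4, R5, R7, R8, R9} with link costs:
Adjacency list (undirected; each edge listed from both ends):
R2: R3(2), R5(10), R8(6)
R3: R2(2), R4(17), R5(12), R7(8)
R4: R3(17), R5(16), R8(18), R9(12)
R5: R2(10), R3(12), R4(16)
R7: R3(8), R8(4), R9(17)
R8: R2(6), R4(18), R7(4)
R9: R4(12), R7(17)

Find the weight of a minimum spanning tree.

Grow the tree from R8 using Prim:
Step 1: cheapest edge leaving the tree is R7 R8 (4); add R7.
Step 2: cheapest edge leaving the tree is R2 R8 (6); add R2.
Step 3: cheapest edge leaving the tree is R2 R3 (2); add R3.
Step 4: cheapest edge leaving the tree is R2 R5 (10); add R5.
Step 5: cheapest edge leaving the tree is R4 R5 (16); add R4.
Step 6: cheapest edge leaving the tree is R4 R9 (12); add R9.
MST edges: R7 R8, R2 R8, R2 R3, R2 R5, R4 R5, R4 R9; total weight 4+6+2+10+16+12 = 50.

50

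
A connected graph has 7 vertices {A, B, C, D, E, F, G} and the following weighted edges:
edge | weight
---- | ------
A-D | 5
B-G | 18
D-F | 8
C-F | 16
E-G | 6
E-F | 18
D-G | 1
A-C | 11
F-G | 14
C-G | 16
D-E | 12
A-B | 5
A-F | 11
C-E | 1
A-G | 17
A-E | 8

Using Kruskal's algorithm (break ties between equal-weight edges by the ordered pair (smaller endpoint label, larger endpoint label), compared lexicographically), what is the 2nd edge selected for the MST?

D-G

Kruskal's algorithm — process edges by increasing weight (ties by edge label):
C-E (1): add. Components now {A} {B} {C,E} {D} {F} {G}
D-G (1): add. Components now {A} {B} {C,E} {D,G} {F}
A-B (5): add. Components now {A,B} {C,E} {D,G} {F}
A-D (5): add. Components now {A,B,D,G} {C,E} {F}
E-G (6): add. Components now {A,B,C,D,E,G} {F}
A-E (8): skip — A and E already connected.
D-F (8): add. Components now {A,B,C,D,E,F,G}
The 2nd edge added is D-G.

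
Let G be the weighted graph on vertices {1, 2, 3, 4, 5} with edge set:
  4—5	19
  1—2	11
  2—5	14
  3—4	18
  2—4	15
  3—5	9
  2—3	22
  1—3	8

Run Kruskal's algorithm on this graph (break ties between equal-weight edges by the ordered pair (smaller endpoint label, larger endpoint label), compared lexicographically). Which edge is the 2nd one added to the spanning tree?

Kruskal: consider edges lightest-first.
1—3 (8): add — endpoints in different components.
3—5 (9): add — endpoints in different components.
1—2 (11): add — endpoints in different components.
2—5 (14): skip — 2 and 5 already connected.
2—4 (15): add — endpoints in different components.
The 2nd edge added is 3—5.

3-5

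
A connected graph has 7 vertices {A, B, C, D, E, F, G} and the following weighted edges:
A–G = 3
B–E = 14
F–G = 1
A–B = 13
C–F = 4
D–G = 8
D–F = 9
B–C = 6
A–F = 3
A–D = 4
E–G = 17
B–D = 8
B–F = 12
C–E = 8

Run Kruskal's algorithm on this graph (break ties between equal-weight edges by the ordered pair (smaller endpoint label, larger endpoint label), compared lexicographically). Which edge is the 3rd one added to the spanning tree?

A-D

Sort edges by weight, then run Kruskal:
F–G (1): add — endpoints in different components.
A–F (3): add — endpoints in different components.
A–G (3): skip — A and G already connected.
A–D (4): add — endpoints in different components.
C–F (4): add — endpoints in different components.
B–C (6): add — endpoints in different components.
B–D (8): skip — B and D already connected.
C–E (8): add — endpoints in different components.
The 3rd edge added is A–D.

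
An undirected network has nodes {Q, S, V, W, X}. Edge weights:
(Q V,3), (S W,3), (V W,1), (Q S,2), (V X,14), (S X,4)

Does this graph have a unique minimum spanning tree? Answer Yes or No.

Sort edges by weight, then run Kruskal:
V W (1): add — endpoints in different components.
Q S (2): add — endpoints in different components.
Q V (3): add — endpoints in different components.
S W (3): skip — W and S already connected.
S X (4): add — endpoints in different components.
Non-tree edge S W has weight 3, equal to the heaviest edge on its tree cycle — swapping gives another MST of the same weight. Not unique.

No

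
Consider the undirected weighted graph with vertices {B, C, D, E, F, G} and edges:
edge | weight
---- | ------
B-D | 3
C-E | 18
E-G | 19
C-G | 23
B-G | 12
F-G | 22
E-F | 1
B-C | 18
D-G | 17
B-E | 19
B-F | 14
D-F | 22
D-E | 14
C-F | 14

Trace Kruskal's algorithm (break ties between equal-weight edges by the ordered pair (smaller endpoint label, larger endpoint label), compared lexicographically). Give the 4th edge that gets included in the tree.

B-F

Kruskal's algorithm — process edges by increasing weight (ties by edge label):
E-F (1): add — endpoints in different components.
B-D (3): add — endpoints in different components.
B-G (12): add — endpoints in different components.
B-F (14): add — endpoints in different components.
C-F (14): add — endpoints in different components.
The 4th edge added is B-F.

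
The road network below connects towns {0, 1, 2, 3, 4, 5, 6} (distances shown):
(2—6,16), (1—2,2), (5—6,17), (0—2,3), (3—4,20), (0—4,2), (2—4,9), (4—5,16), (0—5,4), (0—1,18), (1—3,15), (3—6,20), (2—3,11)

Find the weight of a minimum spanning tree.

Sort edges by weight, then run Kruskal:
0—4 (2): add — endpoints in different components.
1—2 (2): add — endpoints in different components.
0—2 (3): add — endpoints in different components.
0—5 (4): add — endpoints in different components.
2—4 (9): skip — 2 and 4 already connected.
2—3 (11): add — endpoints in different components.
1—3 (15): skip — 1 and 3 already connected.
2—6 (16): add — endpoints in different components.
MST edges: 0—4, 1—2, 0—2, 0—5, 2—3, 2—6; total weight 2+2+3+4+11+16 = 38.

38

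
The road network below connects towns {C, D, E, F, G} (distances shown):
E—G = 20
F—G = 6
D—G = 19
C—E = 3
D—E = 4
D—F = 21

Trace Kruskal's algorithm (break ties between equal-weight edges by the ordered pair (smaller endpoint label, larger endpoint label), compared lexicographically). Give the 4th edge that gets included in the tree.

Kruskal's algorithm — process edges by increasing weight (ties by edge label):
C—E (3): add — endpoints in different components.
D—E (4): add — endpoints in different components.
F—G (6): add — endpoints in different components.
D—G (19): add — endpoints in different components.
The 4th edge added is D—G.

D-G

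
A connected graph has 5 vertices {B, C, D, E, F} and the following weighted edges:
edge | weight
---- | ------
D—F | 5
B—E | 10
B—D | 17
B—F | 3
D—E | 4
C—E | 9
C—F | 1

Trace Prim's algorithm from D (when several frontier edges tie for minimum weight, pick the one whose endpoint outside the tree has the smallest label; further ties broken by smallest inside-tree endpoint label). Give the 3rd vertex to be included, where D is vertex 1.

Prim's algorithm from D:
Step 1: frontier [D—E 4, D—F 5, B—D 17] → take D—E (4); add E.
Step 2: frontier [D—F 5, B—D 17, C—E 9, B—E 10] → take D—F (5); add F.
Step 3: frontier [B—D 17, C—E 9, B—E 10, C—F 1, B—F 3] → take C—F (1); add C.
Step 4: frontier [B—D 17, B—E 10, B—F 3] → take B—F (3); add B.
Vertex order: D, E, F, C, B. The 3rd vertex is F.

F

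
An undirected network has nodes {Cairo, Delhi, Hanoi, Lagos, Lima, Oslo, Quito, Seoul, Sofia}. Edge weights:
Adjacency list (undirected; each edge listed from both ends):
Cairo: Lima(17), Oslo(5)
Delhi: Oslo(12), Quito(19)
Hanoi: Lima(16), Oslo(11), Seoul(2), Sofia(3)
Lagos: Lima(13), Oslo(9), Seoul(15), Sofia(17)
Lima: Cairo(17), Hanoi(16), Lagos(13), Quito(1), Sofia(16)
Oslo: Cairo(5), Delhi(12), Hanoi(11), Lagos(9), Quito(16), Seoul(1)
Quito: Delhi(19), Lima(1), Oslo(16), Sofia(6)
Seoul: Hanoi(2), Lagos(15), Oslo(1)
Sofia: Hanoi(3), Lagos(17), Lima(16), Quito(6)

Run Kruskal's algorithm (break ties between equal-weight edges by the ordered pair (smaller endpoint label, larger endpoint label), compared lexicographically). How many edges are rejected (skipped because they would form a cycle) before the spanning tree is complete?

Kruskal: consider edges lightest-first.
Lima-Quito (1): add — endpoints in different components.
Oslo-Seoul (1): add — endpoints in different components.
Hanoi-Seoul (2): add — endpoints in different components.
Hanoi-Sofia (3): add — endpoints in different components.
Cairo-Oslo (5): add — endpoints in different components.
Quito-Sofia (6): add — endpoints in different components.
Lagos-Oslo (9): add — endpoints in different components.
Hanoi-Oslo (11): skip — Hanoi and Oslo already connected.
Delhi-Oslo (12): add — endpoints in different components.
Edges rejected before the tree was complete: 1.

1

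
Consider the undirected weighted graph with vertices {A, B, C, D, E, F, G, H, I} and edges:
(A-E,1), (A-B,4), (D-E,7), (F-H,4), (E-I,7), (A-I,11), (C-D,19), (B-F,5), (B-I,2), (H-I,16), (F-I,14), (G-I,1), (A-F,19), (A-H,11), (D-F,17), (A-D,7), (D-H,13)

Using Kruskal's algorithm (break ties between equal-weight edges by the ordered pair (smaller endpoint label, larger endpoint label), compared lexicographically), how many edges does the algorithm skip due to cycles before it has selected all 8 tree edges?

Kruskal's algorithm — process edges by increasing weight (ties by edge label):
A-E (1): add — endpoints in different components.
G-I (1): add — endpoints in different components.
B-I (2): add — endpoints in different components.
A-B (4): add — endpoints in different components.
F-H (4): add — endpoints in different components.
B-F (5): add — endpoints in different components.
A-D (7): add — endpoints in different components.
D-E (7): skip — D and E already connected.
E-I (7): skip — E and I already connected.
A-H (11): skip — A and H already connected.
A-I (11): skip — A and I already connected.
D-H (13): skip — D and H already connected.
F-I (14): skip — F and I already connected.
H-I (16): skip — H and I already connected.
D-F (17): skip — D and F already connected.
A-F (19): skip — A and F already connected.
C-D (19): add — endpoints in different components.
Edges rejected before the tree was complete: 9.

9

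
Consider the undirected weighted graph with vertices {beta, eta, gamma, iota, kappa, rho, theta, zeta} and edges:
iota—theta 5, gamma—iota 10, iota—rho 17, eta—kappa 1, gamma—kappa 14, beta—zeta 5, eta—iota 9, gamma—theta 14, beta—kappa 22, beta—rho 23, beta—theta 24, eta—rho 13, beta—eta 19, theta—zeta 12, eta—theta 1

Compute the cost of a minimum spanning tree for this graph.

47

Prim's algorithm from kappa:
Step 1: cheapest edge leaving the tree is eta—kappa (1); add eta.
Step 2: cheapest edge leaving the tree is eta—theta (1); add theta.
Step 3: cheapest edge leaving the tree is iota—theta (5); add iota.
Step 4: cheapest edge leaving the tree is gamma—iota (10); add gamma.
Step 5: cheapest edge leaving the tree is theta—zeta (12); add zeta.
Step 6: cheapest edge leaving the tree is beta—zeta (5); add beta.
Step 7: cheapest edge leaving the tree is eta—rho (13); add rho.
MST edges: eta—kappa, eta—theta, iota—theta, gamma—iota, theta—zeta, beta—zeta, eta—rho; total weight 1+1+5+10+12+5+13 = 47.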